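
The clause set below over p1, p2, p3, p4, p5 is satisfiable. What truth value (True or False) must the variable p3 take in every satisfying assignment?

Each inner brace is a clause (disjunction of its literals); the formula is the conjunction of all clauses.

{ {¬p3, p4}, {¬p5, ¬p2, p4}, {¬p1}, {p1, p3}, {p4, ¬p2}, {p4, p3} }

True

Suppose p3 = False.
Unit clause (¬p1) forces p1 = False.
That conflicts with the unit clause (p1).
So every satisfying assignment has p3 = True.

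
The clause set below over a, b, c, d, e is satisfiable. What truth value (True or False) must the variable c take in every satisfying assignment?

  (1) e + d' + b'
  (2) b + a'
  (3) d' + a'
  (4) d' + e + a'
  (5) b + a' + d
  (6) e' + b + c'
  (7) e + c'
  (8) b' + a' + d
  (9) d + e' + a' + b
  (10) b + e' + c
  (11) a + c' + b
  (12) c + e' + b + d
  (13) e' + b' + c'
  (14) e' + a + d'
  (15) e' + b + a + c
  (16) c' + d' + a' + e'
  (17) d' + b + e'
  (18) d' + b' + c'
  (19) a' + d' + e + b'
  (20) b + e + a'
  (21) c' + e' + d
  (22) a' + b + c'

Suppose c = 1.
Unit clause (e) forces e = 1.
Unit clause (b) forces b = 1.
That conflicts with the unit clause (b').
So every satisfying assignment has c = False.

False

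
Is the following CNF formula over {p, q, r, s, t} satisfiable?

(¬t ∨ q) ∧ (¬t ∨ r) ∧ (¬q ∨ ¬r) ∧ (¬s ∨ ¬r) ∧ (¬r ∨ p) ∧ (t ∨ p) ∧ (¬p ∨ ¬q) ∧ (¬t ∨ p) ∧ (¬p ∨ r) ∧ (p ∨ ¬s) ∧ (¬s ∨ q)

Yes

Try t = False.
The clause (p) is unit, so p = True.
The clause (¬q) is unit, so q = False.
The clause (r) is unit, so r = True.
The clause (¬s) is unit, so s = False.
All clauses are satisfied.
A satisfying assignment: p ↦ True,  q ↦ False,  r ↦ True,  s ↦ False,  t ↦ False.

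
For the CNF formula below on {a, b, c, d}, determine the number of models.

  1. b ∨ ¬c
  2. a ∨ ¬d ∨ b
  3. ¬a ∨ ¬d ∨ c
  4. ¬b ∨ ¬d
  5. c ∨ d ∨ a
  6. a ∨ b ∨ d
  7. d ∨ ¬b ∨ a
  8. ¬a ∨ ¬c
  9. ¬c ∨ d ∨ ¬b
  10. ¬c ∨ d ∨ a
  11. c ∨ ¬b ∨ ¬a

1

There are 2^4 = 16 truth assignments over (a, b, c, d).
Check each against the 11 clauses (columns in the order a, b, c, d):
  F F F F  ✗ fails (c ∨ d ∨ a)
  F F F T  ✗ fails (a ∨ ¬d ∨ b)
  F F T F  ✗ fails (b ∨ ¬c)
  F F T T  ✗ fails (b ∨ ¬c)
  F T F F  ✗ fails (c ∨ d ∨ a)
  F T F T  ✗ fails (¬b ∨ ¬d)
  F T T F  ✗ fails (d ∨ ¬b ∨ a)
  F T T T  ✗ fails (¬b ∨ ¬d)
  T F F F  ✓ satisfies all
  T F F T  ✗ fails (¬a ∨ ¬d ∨ c)
  T F T F  ✗ fails (b ∨ ¬c)
  T F T T  ✗ fails (b ∨ ¬c)
  T T F F  ✗ fails (c ∨ ¬b ∨ ¬a)
  T T F T  ✗ fails (¬a ∨ ¬d ∨ c)
  T T T F  ✗ fails (¬a ∨ ¬c)
  T T T T  ✗ fails (¬b ∨ ¬d)
1 of the 16 rows is a model.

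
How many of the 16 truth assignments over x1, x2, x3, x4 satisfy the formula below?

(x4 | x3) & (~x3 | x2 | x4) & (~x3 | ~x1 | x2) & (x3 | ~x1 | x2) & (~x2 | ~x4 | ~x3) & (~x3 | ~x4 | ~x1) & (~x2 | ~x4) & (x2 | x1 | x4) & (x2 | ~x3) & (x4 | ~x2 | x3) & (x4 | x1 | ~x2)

There are 2^4 = 16 truth assignments over (x1, x2, x3, x4).
Check each against the 11 clauses (columns in the order x1, x2, x3, x4):
  F F F F  ✗ fails (x4 | x3)
  F F F T  ✓ satisfies all
  F F T F  ✗ fails (~x3 | x2 | x4)
  F F T T  ✗ fails (x2 | ~x3)
  F T F F  ✗ fails (x4 | x3)
  F T F T  ✗ fails (~x2 | ~x4)
  F T T F  ✗ fails (x4 | x1 | ~x2)
  F T T T  ✗ fails (~x2 | ~x4 | ~x3)
  T F F F  ✗ fails (x4 | x3)
  T F F T  ✗ fails (x3 | ~x1 | x2)
  T F T F  ✗ fails (~x3 | x2 | x4)
  T F T T  ✗ fails (~x3 | ~x1 | x2)
  T T F F  ✗ fails (x4 | x3)
  T T F T  ✗ fails (~x2 | ~x4)
  T T T F  ✓ satisfies all
  T T T T  ✗ fails (~x2 | ~x4 | ~x3)
2 of the 16 rows are models.

2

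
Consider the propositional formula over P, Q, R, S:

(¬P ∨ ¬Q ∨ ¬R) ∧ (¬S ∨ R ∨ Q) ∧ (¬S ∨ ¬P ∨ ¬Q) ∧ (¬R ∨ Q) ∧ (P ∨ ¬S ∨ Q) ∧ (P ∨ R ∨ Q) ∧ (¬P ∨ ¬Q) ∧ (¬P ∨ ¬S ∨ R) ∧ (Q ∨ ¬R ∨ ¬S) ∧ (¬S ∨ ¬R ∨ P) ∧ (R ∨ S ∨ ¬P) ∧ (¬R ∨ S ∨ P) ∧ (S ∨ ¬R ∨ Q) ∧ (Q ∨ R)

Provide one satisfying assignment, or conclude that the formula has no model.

P: False; Q: True; R: False; S: False

Case R = False:
From the singleton clause (Q), Q = True.
From the singleton clause (¬P), P = False.
Every clause is now satisfied; S is unconstrained.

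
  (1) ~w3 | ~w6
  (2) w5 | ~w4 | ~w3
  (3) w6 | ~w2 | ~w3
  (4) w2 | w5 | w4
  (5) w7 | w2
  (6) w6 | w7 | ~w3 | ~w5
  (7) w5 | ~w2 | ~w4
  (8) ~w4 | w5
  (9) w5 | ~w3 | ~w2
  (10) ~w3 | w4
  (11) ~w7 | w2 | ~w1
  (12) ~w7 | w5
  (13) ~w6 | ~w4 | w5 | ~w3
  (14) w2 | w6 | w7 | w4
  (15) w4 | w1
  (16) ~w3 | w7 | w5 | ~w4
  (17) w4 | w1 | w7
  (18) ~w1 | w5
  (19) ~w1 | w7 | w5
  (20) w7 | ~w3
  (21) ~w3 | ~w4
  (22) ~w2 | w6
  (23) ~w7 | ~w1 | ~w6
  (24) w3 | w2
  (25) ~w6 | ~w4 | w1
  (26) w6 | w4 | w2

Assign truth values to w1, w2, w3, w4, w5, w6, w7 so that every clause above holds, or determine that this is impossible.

Branch on w3: set w3 = 0.
From the singleton clause (w2), w2 = 1.
From the singleton clause (w6), w6 = 1.
Branch on w5: set w5 = 1.
Branch on w4: set w4 = 0.
From the singleton clause (w1), w1 = 1.
From the singleton clause (~w7), w7 = 0.
All clauses are satisfied.

w1 ↦ 1; w2 ↦ 1; w3 ↦ 0; w4 ↦ 0; w5 ↦ 1; w6 ↦ 1; w7 ↦ 0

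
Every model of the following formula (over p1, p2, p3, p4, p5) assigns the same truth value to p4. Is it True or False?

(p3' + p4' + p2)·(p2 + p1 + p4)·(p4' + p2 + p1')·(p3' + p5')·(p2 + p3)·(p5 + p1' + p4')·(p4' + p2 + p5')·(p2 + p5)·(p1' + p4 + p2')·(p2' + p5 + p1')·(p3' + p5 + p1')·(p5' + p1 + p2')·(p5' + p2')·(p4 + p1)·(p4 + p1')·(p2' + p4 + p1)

True

Suppose p4 = 0.
(p1) alone gives p1 = 1.
That conflicts with the unit clause (p1').
So every satisfying assignment has p4 = True.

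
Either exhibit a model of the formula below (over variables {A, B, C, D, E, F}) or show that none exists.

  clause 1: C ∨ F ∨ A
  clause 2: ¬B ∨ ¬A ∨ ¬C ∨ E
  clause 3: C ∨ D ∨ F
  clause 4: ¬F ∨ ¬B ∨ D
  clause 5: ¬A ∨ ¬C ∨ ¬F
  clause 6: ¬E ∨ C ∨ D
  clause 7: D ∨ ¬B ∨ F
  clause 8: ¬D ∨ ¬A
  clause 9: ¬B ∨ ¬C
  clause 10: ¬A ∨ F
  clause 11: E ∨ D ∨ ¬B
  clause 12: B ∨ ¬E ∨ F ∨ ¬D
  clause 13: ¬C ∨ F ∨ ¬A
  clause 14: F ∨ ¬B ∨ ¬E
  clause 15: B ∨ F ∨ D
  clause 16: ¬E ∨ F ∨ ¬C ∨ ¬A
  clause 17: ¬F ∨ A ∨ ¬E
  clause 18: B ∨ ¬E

A=False,  B=False,  C=True,  D=True,  E=False,  F=False

Branch on D: set D = True.
Unit clause (¬A) forces A = False.
Branch on C: set C = True.
Unit clause (¬B) forces B = False.
Unit clause (¬E) forces E = False.
All clauses hold; F can take either value.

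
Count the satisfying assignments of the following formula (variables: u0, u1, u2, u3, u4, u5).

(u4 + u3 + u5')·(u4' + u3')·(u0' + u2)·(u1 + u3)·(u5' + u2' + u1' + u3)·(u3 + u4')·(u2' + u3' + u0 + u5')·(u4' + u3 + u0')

13

There are 2^6 = 64 truth assignments over (u0, u1, u2, u3, u4, u5).
Split on u2. With u2 = 1, the clauses containing u2 are satisfied and u2' drops from the rest; 8 of the 2^5 = 32 assignments to the other variables satisfy what remains.
With u2 = 0, by the same count on the reduced clause set, 5 assignments work.
Total: 8 + 5 = 13.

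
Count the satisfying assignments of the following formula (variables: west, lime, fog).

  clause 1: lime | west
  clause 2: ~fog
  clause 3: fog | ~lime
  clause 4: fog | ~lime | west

1

There are 2^3 = 8 truth assignments over (west, lime, fog).
Split on fog. With fog = 1, the clauses containing fog are satisfied and ~fog drops from the rest; 0 of the 2^2 = 4 assignments to the other variables satisfy what remains.
With fog = 0, by the same count on the reduced clause set, 1 assignment works.
(One model: west=T, lime=F, fog=F.)
Total: 0 + 1 = 1.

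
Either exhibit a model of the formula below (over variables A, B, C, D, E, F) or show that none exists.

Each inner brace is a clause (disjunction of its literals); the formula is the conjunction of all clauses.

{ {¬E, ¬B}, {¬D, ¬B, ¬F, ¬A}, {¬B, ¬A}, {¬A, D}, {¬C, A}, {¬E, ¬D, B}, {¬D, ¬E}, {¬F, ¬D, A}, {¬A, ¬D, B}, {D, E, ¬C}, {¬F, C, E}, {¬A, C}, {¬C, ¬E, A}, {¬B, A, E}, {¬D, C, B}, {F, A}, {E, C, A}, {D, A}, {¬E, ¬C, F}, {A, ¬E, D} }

UNSATISFIABLE

Suppose E = False.
Suppose B = False.
Suppose A = False.
The clause (¬C) is unit, so C = False.
But (C) is also a unit clause — contradiction.
Undo A and try A = True.
The clause (D) is unit, so D = True.
But (¬D) is also a unit clause — contradiction.
Neither A = True nor A = False works.
Undo B and try B = True.
The clause (¬A) is unit, so A = False.
But (A) is also a unit clause — contradiction.
Neither B = True nor B = False works.
Undo E and try E = True.
The clause (¬B) is unit, so B = False.
The clause (¬D) is unit, so D = False.
The clause (¬A) is unit, so A = False.
But (A) is also a unit clause — contradiction.
Neither E = True nor E = False works.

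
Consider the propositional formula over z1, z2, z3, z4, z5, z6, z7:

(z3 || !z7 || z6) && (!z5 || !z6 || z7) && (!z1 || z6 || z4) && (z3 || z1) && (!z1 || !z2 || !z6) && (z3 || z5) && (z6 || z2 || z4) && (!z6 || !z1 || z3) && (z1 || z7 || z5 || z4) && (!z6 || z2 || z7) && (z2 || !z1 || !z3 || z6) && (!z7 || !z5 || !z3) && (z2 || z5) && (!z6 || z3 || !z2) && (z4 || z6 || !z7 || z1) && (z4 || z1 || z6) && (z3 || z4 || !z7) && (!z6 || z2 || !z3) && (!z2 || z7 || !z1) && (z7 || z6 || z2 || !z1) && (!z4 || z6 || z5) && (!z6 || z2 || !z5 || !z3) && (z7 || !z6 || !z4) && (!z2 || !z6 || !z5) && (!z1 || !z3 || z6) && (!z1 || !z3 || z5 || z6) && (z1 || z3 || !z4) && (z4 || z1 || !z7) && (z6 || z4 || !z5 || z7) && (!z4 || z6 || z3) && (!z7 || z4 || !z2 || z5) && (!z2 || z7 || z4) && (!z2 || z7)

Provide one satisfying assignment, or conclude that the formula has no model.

z1: false; z2: false; z3: true; z4: true; z5: true; z6: false; z7: false

Case z3 = true:
Case z7 = false:
From the singleton clause (!z2), z2 = false.
From the singleton clause (!z6), z6 = false.
From the singleton clause (z4), z4 = true.
From the singleton clause (!z1), z1 = false.
From the singleton clause (z5), z5 = true.
All clauses are satisfied.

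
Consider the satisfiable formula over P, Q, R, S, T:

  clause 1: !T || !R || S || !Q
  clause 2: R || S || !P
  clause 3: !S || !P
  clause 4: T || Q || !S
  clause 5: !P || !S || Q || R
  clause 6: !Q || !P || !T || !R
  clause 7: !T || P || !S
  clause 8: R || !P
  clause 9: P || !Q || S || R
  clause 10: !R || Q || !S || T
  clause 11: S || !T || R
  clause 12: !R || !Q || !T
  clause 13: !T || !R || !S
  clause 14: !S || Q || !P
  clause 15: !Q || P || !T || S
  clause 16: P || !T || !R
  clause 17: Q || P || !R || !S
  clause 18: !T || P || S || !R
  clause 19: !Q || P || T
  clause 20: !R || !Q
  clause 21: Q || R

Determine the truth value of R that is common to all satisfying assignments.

True

Suppose R = false.
(!P) alone gives P = false.
(Q) alone gives Q = true.
(S) alone gives S = true.
(!T) alone gives T = false.
Now (T) is unsatisfied and unit — conflict.
So every satisfying assignment has R = True.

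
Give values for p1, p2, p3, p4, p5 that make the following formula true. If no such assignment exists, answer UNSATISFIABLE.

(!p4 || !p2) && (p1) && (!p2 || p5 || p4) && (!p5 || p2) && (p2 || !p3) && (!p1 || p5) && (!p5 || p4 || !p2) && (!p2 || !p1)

Unit clause (p1) forces p1 = true.
Unit clause (p5) forces p5 = true.
Unit clause (p2) forces p2 = true.
But (!p2) is also a unit clause — contradiction.

UNSATISFIABLE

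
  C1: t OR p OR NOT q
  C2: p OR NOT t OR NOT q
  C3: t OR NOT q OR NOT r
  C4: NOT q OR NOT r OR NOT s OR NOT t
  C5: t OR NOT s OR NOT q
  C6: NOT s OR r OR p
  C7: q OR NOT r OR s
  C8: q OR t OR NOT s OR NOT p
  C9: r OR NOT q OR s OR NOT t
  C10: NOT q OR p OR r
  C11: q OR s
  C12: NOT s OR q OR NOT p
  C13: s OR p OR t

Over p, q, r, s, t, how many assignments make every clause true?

5

There are 2^5 = 32 truth assignments over (p, q, r, s, t).
Split on p. With p = true, the clauses containing p are satisfied and NOT p drops from the rest; 3 of the 2^4 = 16 assignments to the other variables satisfy what remains.
With p = false, by the same count on the reduced clause set, 2 assignments work.
(One model: p=F, q=F, r=T, s=T, t=F.)
Total: 3 + 2 = 5.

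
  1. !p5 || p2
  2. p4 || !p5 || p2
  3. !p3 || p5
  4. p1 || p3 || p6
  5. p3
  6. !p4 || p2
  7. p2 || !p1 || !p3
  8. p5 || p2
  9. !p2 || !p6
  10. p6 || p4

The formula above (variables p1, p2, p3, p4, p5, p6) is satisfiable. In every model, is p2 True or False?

True

Suppose p2 = false.
From the singleton clause (!p5), p5 = false.
That conflicts with the unit clause (p5).
So every satisfying assignment has p2 = True.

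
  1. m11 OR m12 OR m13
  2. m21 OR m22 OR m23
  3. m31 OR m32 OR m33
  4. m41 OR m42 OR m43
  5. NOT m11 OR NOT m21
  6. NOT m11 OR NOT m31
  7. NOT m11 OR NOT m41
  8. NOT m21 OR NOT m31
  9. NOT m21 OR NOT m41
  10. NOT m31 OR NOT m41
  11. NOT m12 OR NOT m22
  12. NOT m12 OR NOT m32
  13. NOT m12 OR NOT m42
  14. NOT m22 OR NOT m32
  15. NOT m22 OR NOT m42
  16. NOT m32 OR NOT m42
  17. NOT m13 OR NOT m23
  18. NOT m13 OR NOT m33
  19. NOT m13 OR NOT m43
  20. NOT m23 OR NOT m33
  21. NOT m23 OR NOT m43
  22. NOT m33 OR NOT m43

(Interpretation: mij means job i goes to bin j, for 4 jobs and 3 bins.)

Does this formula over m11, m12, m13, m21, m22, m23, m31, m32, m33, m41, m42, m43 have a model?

Unsatisfiable

Suppose m11 = false.
Suppose m12 = true.
The clause (NOT m22) is unit, so m22 = false.
The clause (NOT m32) is unit, so m32 = false.
The clause (NOT m42) is unit, so m42 = false.
Suppose m21 = true.
The clause (NOT m31) is unit, so m31 = false.
The clause (m33) is unit, so m33 = true.
The clause (NOT m41) is unit, so m41 = false.
The clause (m43) is unit, so m43 = true.
Now (NOT m43) is unsatisfied and unit — conflict.
Backtrack on m21: now try m21 = false.
The clause (m23) is unit, so m23 = true.
The clause (NOT m13) is unit, so m13 = false.
The clause (NOT m33) is unit, so m33 = false.
The clause (m31) is unit, so m31 = true.
The clause (NOT m41) is unit, so m41 = false.
The clause (m43) is unit, so m43 = true.
Now (NOT m43) is unsatisfied and unit — conflict.
Either choice for m21 ends in contradiction.
Backtrack on m12: now try m12 = false.
The clause (m13) is unit, so m13 = true.
The clause (NOT m23) is unit, so m23 = false.
The clause (NOT m33) is unit, so m33 = false.
The clause (NOT m43) is unit, so m43 = false.
Suppose m21 = true.
The clause (NOT m31) is unit, so m31 = false.
The clause (m32) is unit, so m32 = true.
The clause (NOT m41) is unit, so m41 = false.
The clause (m42) is unit, so m42 = true.
Now (NOT m42) is unsatisfied and unit — conflict.
Backtrack on m21: now try m21 = false.
The clause (m22) is unit, so m22 = true.
The clause (NOT m32) is unit, so m32 = false.
The clause (m31) is unit, so m31 = true.
The clause (NOT m41) is unit, so m41 = false.
The clause (m42) is unit, so m42 = true.
Now (NOT m42) is unsatisfied and unit — conflict.
Either choice for m21 ends in contradiction.
Either choice for m12 ends in contradiction.
Backtrack on m11: now try m11 = true.
The clause (NOT m21) is unit, so m21 = false.
The clause (NOT m31) is unit, so m31 = false.
The clause (NOT m41) is unit, so m41 = false.
Suppose m22 = true.
The clause (NOT m12) is unit, so m12 = false.
The clause (NOT m32) is unit, so m32 = false.
The clause (m33) is unit, so m33 = true.
The clause (NOT m42) is unit, so m42 = false.
The clause (m43) is unit, so m43 = true.
Now (NOT m43) is unsatisfied and unit — conflict.
Backtrack on m22: now try m22 = false.
The clause (m23) is unit, so m23 = true.
The clause (NOT m13) is unit, so m13 = false.
The clause (NOT m33) is unit, so m33 = false.
The clause (m32) is unit, so m32 = true.
The clause (NOT m12) is unit, so m12 = false.
The clause (NOT m42) is unit, so m42 = false.
The clause (m43) is unit, so m43 = true.
Now (NOT m43) is unsatisfied and unit — conflict.
Either choice for m22 ends in contradiction.
Either choice for m11 ends in contradiction.
No assignment satisfies every clause.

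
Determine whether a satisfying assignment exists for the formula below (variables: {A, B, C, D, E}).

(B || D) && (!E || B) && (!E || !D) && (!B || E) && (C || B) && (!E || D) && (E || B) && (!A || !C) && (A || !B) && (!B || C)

No

Suppose B = true.
The clause (E) is unit, so E = true.
The clause (!D) is unit, so D = false.
But (D) is also a unit clause — contradiction.
Backtrack on B: now try B = false.
The clause (D) is unit, so D = true.
The clause (!E) is unit, so E = false.
But (E) is also a unit clause — contradiction.
Either choice for B ends in contradiction.
No assignment satisfies every clause.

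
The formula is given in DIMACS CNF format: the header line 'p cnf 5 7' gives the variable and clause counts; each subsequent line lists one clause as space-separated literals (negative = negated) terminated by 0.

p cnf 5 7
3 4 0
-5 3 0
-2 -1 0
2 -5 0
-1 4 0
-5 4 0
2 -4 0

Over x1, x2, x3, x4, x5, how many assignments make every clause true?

5

There are 2^5 = 32 truth assignments over (x1, x2, x3, x4, x5).
Split on x2. With x2 = True, the clauses containing x2 are satisfied and ¬x2 drops from the rest; 4 of the 2^4 = 16 assignments to the other variables satisfy what remains.
With x2 = False, by the same count on the reduced clause set, 1 assignment works.
(One model: x1=F, x2=F, x3=T, x4=F, x5=F.)
Total: 4 + 1 = 5.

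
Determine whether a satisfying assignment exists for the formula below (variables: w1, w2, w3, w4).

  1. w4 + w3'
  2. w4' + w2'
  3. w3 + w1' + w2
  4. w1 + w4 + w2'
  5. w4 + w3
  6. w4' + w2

Suppose w4 = 1.
From the singleton clause (w2'), w2 = 0.
Now (w2) is unsatisfied and unit — conflict.
Backtrack on w4: now try w4 = 0.
From the singleton clause (w3'), w3 = 0.
Now (w3) is unsatisfied and unit — conflict.
Neither w4 = 1 nor w4 = 0 works.
No assignment satisfies every clause.

No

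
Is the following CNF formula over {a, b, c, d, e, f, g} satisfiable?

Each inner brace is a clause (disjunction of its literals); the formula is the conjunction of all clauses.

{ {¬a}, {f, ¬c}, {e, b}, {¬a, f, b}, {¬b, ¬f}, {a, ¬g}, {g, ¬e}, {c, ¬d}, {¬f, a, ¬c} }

Unit clause (¬a) forces a = False.
Unit clause (¬g) forces g = False.
Unit clause (¬e) forces e = False.
Unit clause (b) forces b = True.
Unit clause (¬f) forces f = False.
Unit clause (¬c) forces c = False.
Unit clause (¬d) forces d = False.
All clauses are satisfied.
A satisfying assignment: a ↦ False, b ↦ True, c ↦ False, d ↦ False, e ↦ False, f ↦ False, g ↦ False.

Yes, satisfiable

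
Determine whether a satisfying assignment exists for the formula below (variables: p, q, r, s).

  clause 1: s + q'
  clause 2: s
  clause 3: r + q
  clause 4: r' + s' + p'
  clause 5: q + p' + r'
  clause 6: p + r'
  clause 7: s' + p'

Yes, satisfiable

The clause (s) is unit, so s = 1.
The clause (p') is unit, so p = 0.
The clause (r') is unit, so r = 0.
The clause (q) is unit, so q = 1.
This assignment satisfies each clause.
A satisfying assignment: p=0; q=1; r=0; s=1.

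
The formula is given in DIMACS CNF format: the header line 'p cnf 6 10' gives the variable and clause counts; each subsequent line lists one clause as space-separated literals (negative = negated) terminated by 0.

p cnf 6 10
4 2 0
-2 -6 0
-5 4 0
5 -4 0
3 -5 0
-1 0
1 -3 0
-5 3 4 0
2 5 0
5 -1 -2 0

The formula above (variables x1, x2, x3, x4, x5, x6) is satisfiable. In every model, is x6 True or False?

Suppose x6 = True.
Unit clause (¬x2) forces x2 = False.
Unit clause (x4) forces x4 = True.
Unit clause (x5) forces x5 = True.
Unit clause (x3) forces x3 = True.
Unit clause (¬x1) forces x1 = False.
That conflicts with the unit clause (x1).
So every satisfying assignment has x6 = False.

False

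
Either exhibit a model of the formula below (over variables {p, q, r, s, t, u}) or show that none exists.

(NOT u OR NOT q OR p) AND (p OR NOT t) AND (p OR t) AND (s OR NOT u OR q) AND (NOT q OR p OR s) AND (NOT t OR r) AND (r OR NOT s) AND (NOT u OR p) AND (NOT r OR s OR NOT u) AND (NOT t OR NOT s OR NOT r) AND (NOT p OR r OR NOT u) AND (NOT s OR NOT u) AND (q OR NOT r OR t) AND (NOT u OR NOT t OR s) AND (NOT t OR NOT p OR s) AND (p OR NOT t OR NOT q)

p: true,  q: true,  r: true,  s: true,  t: false,  u: false

Branch on p: set p = true.
Branch on t: set t = false.
Branch on r: set r = true.
The clause (q) is unit, so q = true.
Branch on s: set s = true.
The clause (NOT u) is unit, so u = false.
All clauses are satisfied.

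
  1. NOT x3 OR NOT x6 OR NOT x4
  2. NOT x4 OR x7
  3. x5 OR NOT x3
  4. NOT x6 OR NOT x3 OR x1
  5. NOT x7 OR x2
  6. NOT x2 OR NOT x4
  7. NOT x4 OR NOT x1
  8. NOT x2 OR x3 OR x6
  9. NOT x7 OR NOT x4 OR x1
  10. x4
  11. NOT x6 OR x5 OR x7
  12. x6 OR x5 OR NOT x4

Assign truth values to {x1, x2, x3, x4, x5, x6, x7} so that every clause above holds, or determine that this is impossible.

From the singleton clause (x4), x4 = true.
From the singleton clause (x7), x7 = true.
From the singleton clause (x2), x2 = true.
But (NOT x2) is also a unit clause — contradiction.

UNSATISFIABLE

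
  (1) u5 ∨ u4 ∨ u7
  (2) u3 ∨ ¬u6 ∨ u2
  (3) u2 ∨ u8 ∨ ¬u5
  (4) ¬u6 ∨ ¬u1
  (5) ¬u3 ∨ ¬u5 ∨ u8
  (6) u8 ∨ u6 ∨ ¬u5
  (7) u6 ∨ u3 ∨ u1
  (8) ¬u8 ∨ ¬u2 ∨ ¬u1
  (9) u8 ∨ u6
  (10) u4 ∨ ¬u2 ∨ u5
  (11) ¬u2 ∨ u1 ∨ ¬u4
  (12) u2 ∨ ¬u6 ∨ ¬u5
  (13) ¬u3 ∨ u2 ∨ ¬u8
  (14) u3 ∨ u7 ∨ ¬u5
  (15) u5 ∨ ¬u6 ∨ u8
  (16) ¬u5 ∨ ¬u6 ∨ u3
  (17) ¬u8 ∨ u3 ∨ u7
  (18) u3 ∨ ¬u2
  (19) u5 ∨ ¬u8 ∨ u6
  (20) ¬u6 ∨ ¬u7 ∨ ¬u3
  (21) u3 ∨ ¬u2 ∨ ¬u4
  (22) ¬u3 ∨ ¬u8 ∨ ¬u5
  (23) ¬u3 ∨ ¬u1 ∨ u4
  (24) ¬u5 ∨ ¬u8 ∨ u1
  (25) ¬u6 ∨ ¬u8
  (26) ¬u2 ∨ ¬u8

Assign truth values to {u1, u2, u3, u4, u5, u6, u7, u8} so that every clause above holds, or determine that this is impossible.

Case u6 = False:
From the singleton clause (u8), u8 = True.
From the singleton clause (u5), u5 = True.
From the singleton clause (¬u3), u3 = False.
From the singleton clause (u1), u1 = True.
From the singleton clause (¬u2), u2 = False.
From the singleton clause (u7), u7 = True.
All clauses hold; u4 can take either value.

u1: True; u2: False; u3: False; u4: False; u5: True; u6: False; u7: True; u8: True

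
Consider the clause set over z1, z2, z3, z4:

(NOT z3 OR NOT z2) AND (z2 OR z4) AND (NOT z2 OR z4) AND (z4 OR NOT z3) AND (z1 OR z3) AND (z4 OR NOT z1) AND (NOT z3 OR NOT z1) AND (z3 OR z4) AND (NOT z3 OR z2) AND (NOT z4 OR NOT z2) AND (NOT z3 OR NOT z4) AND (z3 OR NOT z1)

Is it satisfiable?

No, unsatisfiable

Try z3 = false.
From the singleton clause (z1), z1 = true.
Now (NOT z1) is unsatisfied and unit — conflict.
Backtrack on z3: now try z3 = true.
From the singleton clause (NOT z2), z2 = false.
Now (z2) is unsatisfied and unit — conflict.
Both values of z3 lead to a conflict.
No assignment satisfies every clause.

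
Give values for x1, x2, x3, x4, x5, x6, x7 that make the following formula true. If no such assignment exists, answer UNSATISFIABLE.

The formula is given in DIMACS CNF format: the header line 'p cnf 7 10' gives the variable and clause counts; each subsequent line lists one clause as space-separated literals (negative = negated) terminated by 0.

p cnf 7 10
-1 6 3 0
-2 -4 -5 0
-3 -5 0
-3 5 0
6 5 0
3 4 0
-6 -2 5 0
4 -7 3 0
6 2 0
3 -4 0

Branch on x3: set x3 = False.
The clause (x4) is unit, so x4 = True.
Now (¬x4) is unsatisfied and unit — conflict.
So x3 must be the other value — set x3 = True.
The clause (¬x5) is unit, so x5 = False.
Now (x5) is unsatisfied and unit — conflict.
Both values of x3 lead to a conflict.

UNSATISFIABLE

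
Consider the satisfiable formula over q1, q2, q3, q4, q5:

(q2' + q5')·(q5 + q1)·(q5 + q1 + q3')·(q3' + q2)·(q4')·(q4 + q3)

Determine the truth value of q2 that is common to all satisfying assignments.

True

Suppose q2 = 0.
(q3') alone gives q3 = 0.
(q4') alone gives q4 = 0.
But (q4) is also a unit clause — contradiction.
So every satisfying assignment has q2 = True.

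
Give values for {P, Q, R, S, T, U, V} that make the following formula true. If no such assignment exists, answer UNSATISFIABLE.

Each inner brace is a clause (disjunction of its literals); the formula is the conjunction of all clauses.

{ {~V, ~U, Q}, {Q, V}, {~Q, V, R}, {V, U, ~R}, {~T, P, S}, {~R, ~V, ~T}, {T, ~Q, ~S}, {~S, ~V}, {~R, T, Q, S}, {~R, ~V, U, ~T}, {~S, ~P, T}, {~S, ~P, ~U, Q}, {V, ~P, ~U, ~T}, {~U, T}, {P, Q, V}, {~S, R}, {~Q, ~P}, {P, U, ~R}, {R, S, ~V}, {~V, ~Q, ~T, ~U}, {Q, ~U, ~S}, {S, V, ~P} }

Case Q = 1:
(~P) alone gives P = 0.
Case V = 0:
(R) alone gives R = 1.
(U) alone gives U = 1.
(T) alone gives T = 1.
(S) alone gives S = 1.
Every clause now holds.

P: 0, Q: 1, R: 1, S: 1, T: 1, U: 1, V: 0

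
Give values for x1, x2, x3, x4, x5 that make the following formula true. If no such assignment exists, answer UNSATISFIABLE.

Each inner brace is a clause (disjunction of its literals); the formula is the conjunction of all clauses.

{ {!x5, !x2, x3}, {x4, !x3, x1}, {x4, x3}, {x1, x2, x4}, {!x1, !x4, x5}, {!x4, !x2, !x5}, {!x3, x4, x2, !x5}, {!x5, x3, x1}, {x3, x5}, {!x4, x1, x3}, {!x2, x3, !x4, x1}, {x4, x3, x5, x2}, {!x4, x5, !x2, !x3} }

x1 ↦ true, x2 ↦ true, x3 ↦ true, x4 ↦ false, x5 ↦ true

Case x4 = false:
Unit clause (x3) forces x3 = true.
Unit clause (x1) forces x1 = true.
Case x2 = true:
All clauses hold; x5 can take either value.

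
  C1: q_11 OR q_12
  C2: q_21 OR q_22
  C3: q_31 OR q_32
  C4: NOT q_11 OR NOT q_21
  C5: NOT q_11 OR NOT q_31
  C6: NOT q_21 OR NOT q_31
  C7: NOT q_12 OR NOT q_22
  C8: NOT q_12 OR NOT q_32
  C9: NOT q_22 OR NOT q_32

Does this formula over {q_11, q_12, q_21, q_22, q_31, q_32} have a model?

Branch on q_11: set q_11 = true.
From the singleton clause (NOT q_21), q_21 = false.
From the singleton clause (q_22), q_22 = true.
From the singleton clause (NOT q_31), q_31 = false.
From the singleton clause (q_32), q_32 = true.
Now (NOT q_32) is unsatisfied and unit — conflict.
That branch fails; take q_11 = false instead.
From the singleton clause (q_12), q_12 = true.
From the singleton clause (NOT q_22), q_22 = false.
From the singleton clause (q_21), q_21 = true.
From the singleton clause (NOT q_31), q_31 = false.
From the singleton clause (q_32), q_32 = true.
Now (NOT q_32) is unsatisfied and unit — conflict.
Both values of q_11 lead to a conflict.
No assignment satisfies every clause.

No, unsatisfiable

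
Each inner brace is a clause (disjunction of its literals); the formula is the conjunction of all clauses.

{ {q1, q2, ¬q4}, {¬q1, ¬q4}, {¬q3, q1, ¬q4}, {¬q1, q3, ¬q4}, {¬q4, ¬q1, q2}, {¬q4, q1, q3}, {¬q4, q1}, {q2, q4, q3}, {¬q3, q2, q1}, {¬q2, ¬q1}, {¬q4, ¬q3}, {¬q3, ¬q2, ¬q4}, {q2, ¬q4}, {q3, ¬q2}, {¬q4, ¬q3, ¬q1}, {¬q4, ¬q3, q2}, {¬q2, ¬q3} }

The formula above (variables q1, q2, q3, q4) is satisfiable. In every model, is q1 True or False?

True

Suppose q1 = False.
Unit clause (¬q4) forces q4 = False.
Branch on q2: set q2 = True.
Unit clause (q3) forces q3 = True.
But (¬q3) is also a unit clause — contradiction.
Backtrack on q2: now try q2 = False.
Unit clause (q3) forces q3 = True.
But (¬q3) is also a unit clause — contradiction.
Either choice for q2 ends in contradiction.
So every satisfying assignment has q1 = True.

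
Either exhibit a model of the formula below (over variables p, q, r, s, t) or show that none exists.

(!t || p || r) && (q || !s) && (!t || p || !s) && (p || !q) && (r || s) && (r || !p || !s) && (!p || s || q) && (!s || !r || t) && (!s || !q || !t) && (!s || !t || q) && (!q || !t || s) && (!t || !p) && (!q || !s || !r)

Branch on q: set q = true.
Unit clause (p) forces p = true.
Unit clause (!t) forces t = false.
Branch on r: set r = true.
Unit clause (!s) forces s = false.
This assignment satisfies each clause.

p: true; q: true; r: true; s: false; t: false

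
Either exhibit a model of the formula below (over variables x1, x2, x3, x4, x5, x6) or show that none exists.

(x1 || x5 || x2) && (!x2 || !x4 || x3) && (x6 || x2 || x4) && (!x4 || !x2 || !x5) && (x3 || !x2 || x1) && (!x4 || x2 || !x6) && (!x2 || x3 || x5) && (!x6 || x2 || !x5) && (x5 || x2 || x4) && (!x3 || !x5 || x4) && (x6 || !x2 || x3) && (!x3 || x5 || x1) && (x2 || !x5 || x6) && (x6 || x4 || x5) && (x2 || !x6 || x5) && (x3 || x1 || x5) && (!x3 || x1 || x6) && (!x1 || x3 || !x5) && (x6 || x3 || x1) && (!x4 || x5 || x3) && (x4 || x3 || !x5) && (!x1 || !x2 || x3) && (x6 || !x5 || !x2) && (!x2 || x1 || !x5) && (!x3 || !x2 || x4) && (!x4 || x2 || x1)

x1: true, x2: true, x3: true, x4: true, x5: false, x6: false

Case x1 = true:
Case x3 = true:
Case x5 = false:
Case x2 = true:
The clause (x4) is unit, so x4 = true.
No clause remains; x6 is free.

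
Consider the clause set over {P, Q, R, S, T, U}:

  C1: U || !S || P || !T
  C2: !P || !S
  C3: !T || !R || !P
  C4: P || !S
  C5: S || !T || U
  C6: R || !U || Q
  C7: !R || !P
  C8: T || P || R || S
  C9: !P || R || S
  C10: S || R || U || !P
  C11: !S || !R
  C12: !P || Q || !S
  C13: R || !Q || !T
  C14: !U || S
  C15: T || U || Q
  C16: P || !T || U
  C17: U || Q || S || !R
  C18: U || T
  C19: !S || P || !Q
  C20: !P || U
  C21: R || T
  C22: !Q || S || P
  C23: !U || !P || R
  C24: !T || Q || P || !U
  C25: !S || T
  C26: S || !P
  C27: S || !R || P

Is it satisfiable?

Case P = false:
The clause (!S) is unit, so S = false.
The clause (!U) is unit, so U = false.
The clause (!T) is unit, so T = false.
But (T) is also a unit clause — contradiction.
That branch fails; take P = true instead.
The clause (!S) is unit, so S = false.
But (S) is also a unit clause — contradiction.
Either choice for P ends in contradiction.
No assignment satisfies every clause.

No, unsatisfiable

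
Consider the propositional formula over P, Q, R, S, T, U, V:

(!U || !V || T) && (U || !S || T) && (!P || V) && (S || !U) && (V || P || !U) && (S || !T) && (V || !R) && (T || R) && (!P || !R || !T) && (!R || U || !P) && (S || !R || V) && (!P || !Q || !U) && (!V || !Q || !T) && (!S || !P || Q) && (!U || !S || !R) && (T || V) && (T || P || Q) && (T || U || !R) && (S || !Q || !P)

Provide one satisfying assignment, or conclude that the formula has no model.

Branch on P: set P = false.
Branch on S: set S = true.
Branch on U: set U = false.
The clause (T) is unit, so T = true.
Branch on V: set V = false.
The clause (!R) is unit, so R = false.
No clause remains; Q is free.

P=false,  Q=true,  R=false,  S=true,  T=true,  U=false,  V=false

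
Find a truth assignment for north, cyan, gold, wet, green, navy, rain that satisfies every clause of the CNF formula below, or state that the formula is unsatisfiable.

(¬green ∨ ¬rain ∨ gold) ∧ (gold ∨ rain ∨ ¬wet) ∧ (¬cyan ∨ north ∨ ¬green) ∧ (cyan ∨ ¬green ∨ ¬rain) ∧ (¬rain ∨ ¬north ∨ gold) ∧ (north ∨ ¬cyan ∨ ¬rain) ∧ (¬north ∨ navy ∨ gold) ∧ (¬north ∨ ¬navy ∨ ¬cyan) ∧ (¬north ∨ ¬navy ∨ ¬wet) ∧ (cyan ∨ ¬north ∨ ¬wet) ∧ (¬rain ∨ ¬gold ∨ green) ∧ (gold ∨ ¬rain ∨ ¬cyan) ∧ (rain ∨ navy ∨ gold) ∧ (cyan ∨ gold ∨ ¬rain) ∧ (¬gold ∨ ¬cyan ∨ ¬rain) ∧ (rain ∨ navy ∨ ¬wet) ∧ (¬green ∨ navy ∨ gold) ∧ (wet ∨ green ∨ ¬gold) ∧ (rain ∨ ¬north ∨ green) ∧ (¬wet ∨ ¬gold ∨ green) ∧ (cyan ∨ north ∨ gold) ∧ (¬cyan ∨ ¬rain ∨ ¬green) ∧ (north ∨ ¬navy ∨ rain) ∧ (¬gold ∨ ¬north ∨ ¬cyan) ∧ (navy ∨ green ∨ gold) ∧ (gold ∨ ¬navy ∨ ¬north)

north=True,  cyan=False,  gold=True,  wet=False,  green=True,  navy=True,  rain=False

Case green = True:
Case rain = False:
Case gold = True:
Case cyan = False:
Case north = True:
From the singleton clause (¬wet), wet = False.
Every clause is now satisfied; navy is unconstrained.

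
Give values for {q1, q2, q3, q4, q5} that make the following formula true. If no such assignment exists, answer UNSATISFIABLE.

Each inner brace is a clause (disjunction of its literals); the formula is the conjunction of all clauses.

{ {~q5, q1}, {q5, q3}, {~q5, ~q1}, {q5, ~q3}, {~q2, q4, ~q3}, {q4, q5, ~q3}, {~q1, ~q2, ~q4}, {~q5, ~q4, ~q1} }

Branch on q5: set q5 = 0.
(q3) alone gives q3 = 1.
Now (~q3) is unsatisfied and unit — conflict.
So q5 must be the other value — set q5 = 1.
(q1) alone gives q1 = 1.
Now (~q1) is unsatisfied and unit — conflict.
Both values of q5 lead to a conflict.

UNSATISFIABLE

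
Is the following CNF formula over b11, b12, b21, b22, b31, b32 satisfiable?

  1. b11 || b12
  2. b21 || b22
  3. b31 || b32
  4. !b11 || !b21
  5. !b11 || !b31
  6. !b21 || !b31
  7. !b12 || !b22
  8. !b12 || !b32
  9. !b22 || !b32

No

Suppose b11 = true.
From the singleton clause (!b21), b21 = false.
From the singleton clause (b22), b22 = true.
From the singleton clause (!b31), b31 = false.
From the singleton clause (b32), b32 = true.
But (!b32) is also a unit clause — contradiction.
Backtrack on b11: now try b11 = false.
From the singleton clause (b12), b12 = true.
From the singleton clause (!b22), b22 = false.
From the singleton clause (b21), b21 = true.
From the singleton clause (!b31), b31 = false.
From the singleton clause (b32), b32 = true.
But (!b32) is also a unit clause — contradiction.
Neither b11 = true nor b11 = false works.
No assignment satisfies every clause.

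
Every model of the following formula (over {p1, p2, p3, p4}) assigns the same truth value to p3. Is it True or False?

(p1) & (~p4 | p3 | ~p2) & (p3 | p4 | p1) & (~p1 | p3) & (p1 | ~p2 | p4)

True

Suppose p3 = 0.
The clause (p1) is unit, so p1 = 1.
But (~p1) is also a unit clause — contradiction.
So every satisfying assignment has p3 = True.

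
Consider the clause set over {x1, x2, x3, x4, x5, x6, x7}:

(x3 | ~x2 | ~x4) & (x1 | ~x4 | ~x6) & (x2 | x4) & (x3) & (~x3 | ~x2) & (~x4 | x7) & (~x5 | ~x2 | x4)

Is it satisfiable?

Yes, satisfiable

(x3) alone gives x3 = 1.
(~x2) alone gives x2 = 0.
(x4) alone gives x4 = 1.
(x7) alone gives x7 = 1.
Suppose x1 = 0.
(~x6) alone gives x6 = 0.
All clauses hold; x5 can take either value.
A satisfying assignment: x1=0, x2=0, x3=1, x4=1, x5=0, x6=0, x7=1.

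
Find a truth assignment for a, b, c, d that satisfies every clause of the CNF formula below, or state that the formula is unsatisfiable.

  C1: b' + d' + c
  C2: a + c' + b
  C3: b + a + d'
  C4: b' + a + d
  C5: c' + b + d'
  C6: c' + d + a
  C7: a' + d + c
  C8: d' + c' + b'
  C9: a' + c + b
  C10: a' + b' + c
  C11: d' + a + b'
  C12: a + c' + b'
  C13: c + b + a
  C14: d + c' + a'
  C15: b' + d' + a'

UNSATISFIABLE

Case b = 0:
Case a = 1:
The clause (c) is unit, so c = 1.
The clause (d') is unit, so d = 0.
Now (d) is unsatisfied and unit — conflict.
That branch fails; take a = 0 instead.
The clause (c') is unit, so c = 0.
Now (c) is unsatisfied and unit — conflict.
Either choice for a ends in contradiction.
That branch fails; take b = 1 instead.
Case d = 0:
The clause (a) is unit, so a = 1.
The clause (c) is unit, so c = 1.
Now (c') is unsatisfied and unit — conflict.
That branch fails; take d = 1 instead.
The clause (c) is unit, so c = 1.
Now (c') is unsatisfied and unit — conflict.
Either choice for d ends in contradiction.
Either choice for b ends in contradiction.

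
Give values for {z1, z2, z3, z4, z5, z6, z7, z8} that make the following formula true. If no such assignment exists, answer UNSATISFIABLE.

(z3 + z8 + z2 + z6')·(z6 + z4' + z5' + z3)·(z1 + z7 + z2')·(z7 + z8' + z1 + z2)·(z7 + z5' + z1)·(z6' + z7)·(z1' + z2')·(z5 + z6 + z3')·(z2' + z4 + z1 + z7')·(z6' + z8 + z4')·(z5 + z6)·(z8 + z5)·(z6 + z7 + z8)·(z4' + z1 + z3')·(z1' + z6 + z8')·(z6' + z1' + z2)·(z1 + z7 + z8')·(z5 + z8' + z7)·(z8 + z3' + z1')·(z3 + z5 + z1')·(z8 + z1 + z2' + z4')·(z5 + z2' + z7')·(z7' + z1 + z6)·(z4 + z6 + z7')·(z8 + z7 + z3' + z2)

Branch on z6: set z6 = 1.
Unit clause (z7) forces z7 = 1.
Branch on z1: set z1 = 0.
Branch on z2: set z2 = 0.
Branch on z3: set z3 = 0.
Unit clause (z8) forces z8 = 1.
Every clause is now satisfied; z4, z5 are unconstrained.

z1 ↦ 0; z2 ↦ 0; z3 ↦ 0; z4 ↦ 1; z5 ↦ 1; z6 ↦ 1; z7 ↦ 1; z8 ↦ 1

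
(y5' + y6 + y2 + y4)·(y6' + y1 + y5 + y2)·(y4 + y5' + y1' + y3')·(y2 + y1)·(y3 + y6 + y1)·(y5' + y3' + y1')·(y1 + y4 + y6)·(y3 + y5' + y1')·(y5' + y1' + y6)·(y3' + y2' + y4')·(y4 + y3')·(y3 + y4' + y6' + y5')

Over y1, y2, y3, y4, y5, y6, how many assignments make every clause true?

13

There are 2^6 = 64 truth assignments over (y1, y2, y3, y4, y5, y6).
Split on y1. With y1 = 1, the clauses containing y1 are satisfied and y1' drops from the rest; 10 of the 2^5 = 32 assignments to the other variables satisfy what remains.
With y1 = 0, by the same count on the reduced clause set, 3 assignments work.
(One model: y1=F, y2=T, y3=F, y4=F, y5=F, y6=T.)
Total: 10 + 3 = 13.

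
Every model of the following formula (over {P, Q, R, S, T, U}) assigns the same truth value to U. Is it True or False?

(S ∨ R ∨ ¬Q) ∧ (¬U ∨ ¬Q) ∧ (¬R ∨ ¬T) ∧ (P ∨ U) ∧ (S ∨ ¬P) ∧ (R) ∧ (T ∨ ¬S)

True

Suppose U = False.
(P) alone gives P = True.
(S) alone gives S = True.
(R) alone gives R = True.
(¬T) alone gives T = False.
That conflicts with the unit clause (T).
So every satisfying assignment has U = True.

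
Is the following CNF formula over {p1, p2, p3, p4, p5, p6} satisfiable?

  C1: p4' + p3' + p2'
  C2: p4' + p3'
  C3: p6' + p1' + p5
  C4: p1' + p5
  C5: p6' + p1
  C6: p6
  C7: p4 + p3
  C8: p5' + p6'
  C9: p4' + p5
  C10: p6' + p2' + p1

Unsatisfiable

From the singleton clause (p6), p6 = 1.
From the singleton clause (p1), p1 = 1.
From the singleton clause (p5), p5 = 1.
That conflicts with the unit clause (p5').
No assignment satisfies every clause.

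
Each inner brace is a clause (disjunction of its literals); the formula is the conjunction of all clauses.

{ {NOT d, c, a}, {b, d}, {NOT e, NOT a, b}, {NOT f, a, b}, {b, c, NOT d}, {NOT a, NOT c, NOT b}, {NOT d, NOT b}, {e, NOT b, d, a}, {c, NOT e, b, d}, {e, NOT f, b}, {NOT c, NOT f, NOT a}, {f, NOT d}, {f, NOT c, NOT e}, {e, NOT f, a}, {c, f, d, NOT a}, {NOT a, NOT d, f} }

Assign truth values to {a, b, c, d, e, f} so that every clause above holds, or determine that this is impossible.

Case b = true:
(NOT d) alone gives d = false.
Case a = true:
(NOT c) alone gives c = false.
(f) alone gives f = true.
Every clause is now satisfied; e is unconstrained.

a=true, b=true, c=false, d=false, e=true, f=true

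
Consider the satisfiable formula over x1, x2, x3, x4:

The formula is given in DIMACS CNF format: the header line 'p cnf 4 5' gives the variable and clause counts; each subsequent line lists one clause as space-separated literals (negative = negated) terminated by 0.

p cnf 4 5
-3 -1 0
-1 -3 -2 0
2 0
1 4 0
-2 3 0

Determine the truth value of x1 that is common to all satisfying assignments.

False

Suppose x1 = True.
(¬x3) alone gives x3 = False.
(x2) alone gives x2 = True.
That conflicts with the unit clause (¬x2).
So every satisfying assignment has x1 = False.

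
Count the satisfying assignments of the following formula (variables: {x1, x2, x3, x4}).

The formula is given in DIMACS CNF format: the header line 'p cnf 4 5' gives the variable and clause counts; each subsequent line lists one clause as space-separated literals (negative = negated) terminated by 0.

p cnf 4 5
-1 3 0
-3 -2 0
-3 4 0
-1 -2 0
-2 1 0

There are 2^4 = 16 truth assignments over (x1, x2, x3, x4).
Check each against the 5 clauses (columns in the order x1, x2, x3, x4):
  F F F F  ✓ satisfies all
  F F F T  ✓ satisfies all
  F F T F  ✗ fails (¬x3 ∨ x4)
  F F T T  ✓ satisfies all
  F T F F  ✗ fails (¬x2 ∨ x1)
  F T F T  ✗ fails (¬x2 ∨ x1)
  F T T F  ✗ fails (¬x3 ∨ ¬x2)
  F T T T  ✗ fails (¬x3 ∨ ¬x2)
  T F F F  ✗ fails (¬x1 ∨ x3)
  T F F T  ✗ fails (¬x1 ∨ x3)
  T F T F  ✗ fails (¬x3 ∨ x4)
  T F T T  ✓ satisfies all
  T T F F  ✗ fails (¬x1 ∨ x3)
  T T F T  ✗ fails (¬x1 ∨ x3)
  T T T F  ✗ fails (¬x3 ∨ ¬x2)
  T T T T  ✗ fails (¬x3 ∨ ¬x2)
4 of the 16 rows are models.

4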